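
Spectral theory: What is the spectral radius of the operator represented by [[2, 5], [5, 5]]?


For a 2x2 matrix, eigenvalues satisfy lambda^2 - (trace)*lambda + det = 0
trace = 2 + 5 = 7
det = 2*5 - 5*5 = -15
discriminant = 7^2 - 4*(-15) = 109
spectral radius = max |eigenvalue| = 8.7202

8.7202


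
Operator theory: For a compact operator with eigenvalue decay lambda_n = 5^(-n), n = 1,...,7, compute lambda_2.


The eigenvalue formula gives lambda_2 = 1/5^2
= 1/25
= 0.0400

0.0400


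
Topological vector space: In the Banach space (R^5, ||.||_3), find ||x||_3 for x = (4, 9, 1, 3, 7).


The l^3 norm = (sum |x_i|^3)^(1/3)
Sum of 3th powers = 64 + 729 + 1 + 27 + 343 = 1164
||x||_3 = (1164)^(1/3) = 10.5192

10.5192


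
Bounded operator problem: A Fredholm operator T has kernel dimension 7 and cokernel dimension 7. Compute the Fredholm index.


The Fredholm index is defined as ind(T) = dim(ker T) - dim(coker T)
= 7 - 7
= 0

0


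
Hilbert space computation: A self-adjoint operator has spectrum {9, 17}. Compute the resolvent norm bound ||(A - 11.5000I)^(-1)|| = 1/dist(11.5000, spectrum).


dist(11.5000, {9, 17}) = min(|11.5000 - 9|, |11.5000 - 17|)
= min(2.5000, 5.5000) = 2.5000
Resolvent bound = 1/2.5000 = 0.4000

0.4000


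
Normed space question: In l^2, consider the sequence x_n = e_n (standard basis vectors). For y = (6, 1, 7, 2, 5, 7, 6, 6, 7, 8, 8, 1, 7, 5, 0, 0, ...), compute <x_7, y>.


x_7 = e_7 is the standard basis vector with 1 in position 7.
<x_7, y> = y_7 = 6
As n -> infinity, <x_n, y> -> 0, confirming weak convergence of (x_n) to 0.

6


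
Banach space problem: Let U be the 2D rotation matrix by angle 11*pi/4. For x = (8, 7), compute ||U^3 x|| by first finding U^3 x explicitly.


U is a rotation by theta = 11*pi/4
U^3 = rotation by 3*theta = 33*pi/4 = 1*pi/4 (mod 2*pi)
cos(1*pi/4) = 0.7071, sin(1*pi/4) = 0.7071
U^3 x = (0.7071 * 8 - 0.7071 * 7, 0.7071 * 8 + 0.7071 * 7)
= (0.7071, 10.6066)
||U^3 x|| = sqrt(0.7071^2 + 10.6066^2) = sqrt(113.0000) = 10.6301

10.6301


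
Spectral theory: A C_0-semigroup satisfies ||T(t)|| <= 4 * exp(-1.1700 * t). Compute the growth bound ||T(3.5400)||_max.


||T(3.5400)|| <= 4 * exp(-1.1700 * 3.5400)
= 4 * exp(-4.1418)
= 4 * 0.0159
= 0.0636

0.0636


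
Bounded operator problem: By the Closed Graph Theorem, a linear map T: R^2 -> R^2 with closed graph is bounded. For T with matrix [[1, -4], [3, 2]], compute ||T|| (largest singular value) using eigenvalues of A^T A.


A^T A = [[10, 2], [2, 20]]
trace(A^T A) = 30, det(A^T A) = 196
discriminant = 30^2 - 4*196 = 116
Largest eigenvalue of A^T A = (trace + sqrt(disc))/2 = 20.3852
||T|| = sqrt(20.3852) = 4.5150

4.5150


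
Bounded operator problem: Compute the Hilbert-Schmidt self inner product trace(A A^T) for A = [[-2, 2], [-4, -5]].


trace(A * A^T) = sum of squares of all entries
= (-2)^2 + 2^2 + (-4)^2 + (-5)^2
= 4 + 4 + 16 + 25
= 49

49


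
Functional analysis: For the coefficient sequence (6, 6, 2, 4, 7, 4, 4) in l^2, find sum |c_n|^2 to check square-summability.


sum |c_n|^2 = 6^2 + 6^2 + 2^2 + 4^2 + 7^2 + 4^2 + 4^2
= 36 + 36 + 4 + 16 + 49 + 16 + 16
= 173

173


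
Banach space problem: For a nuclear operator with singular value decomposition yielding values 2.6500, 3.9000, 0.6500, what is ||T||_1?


The nuclear norm is the sum of all singular values.
||T||_1 = 2.6500 + 3.9000 + 0.6500
= 7.2000

7.2000


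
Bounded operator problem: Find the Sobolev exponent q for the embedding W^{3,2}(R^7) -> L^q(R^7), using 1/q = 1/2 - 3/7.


Using the Sobolev embedding formula: 1/q = 1/p - k/n
1/q = 1/2 - 3/7 = 1/14
q = 1/(1/14) = 14

14.0000


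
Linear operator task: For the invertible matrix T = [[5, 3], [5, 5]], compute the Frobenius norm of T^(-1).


det(T) = 5*5 - 3*5 = 10
T^(-1) = (1/10) * [[5, -3], [-5, 5]] = [[0.5000, -0.3000], [-0.5000, 0.5000]]
||T^(-1)||_F^2 = 0.5000^2 + (-0.3000)^2 + (-0.5000)^2 + 0.5000^2 = 0.8400
||T^(-1)||_F = sqrt(0.8400) = 0.9165

0.9165


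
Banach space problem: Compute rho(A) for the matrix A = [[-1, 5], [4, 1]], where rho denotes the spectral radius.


For a 2x2 matrix, eigenvalues satisfy lambda^2 - (trace)*lambda + det = 0
trace = -1 + 1 = 0
det = -1*1 - 5*4 = -21
discriminant = 0^2 - 4*(-21) = 84
spectral radius = max |eigenvalue| = 4.5826

4.5826


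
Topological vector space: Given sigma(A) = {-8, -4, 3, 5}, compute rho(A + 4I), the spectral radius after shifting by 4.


Spectrum of A + 4I = {-4, 0, 7, 9}
Spectral radius = max |lambda| over the shifted spectrum
= max(4, 0, 7, 9) = 9

9


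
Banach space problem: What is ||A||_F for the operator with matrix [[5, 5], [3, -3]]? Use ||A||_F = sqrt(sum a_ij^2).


||A||_F^2 = sum a_ij^2
= 5^2 + 5^2 + 3^2 + (-3)^2
= 25 + 25 + 9 + 9 = 68
||A||_F = sqrt(68) = 8.2462

8.2462


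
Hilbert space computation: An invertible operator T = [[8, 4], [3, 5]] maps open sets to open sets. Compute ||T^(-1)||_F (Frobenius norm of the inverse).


det(T) = 8*5 - 4*3 = 28
T^(-1) = (1/28) * [[5, -4], [-3, 8]] = [[0.1786, -0.1429], [-0.1071, 0.2857]]
||T^(-1)||_F^2 = 0.1786^2 + (-0.1429)^2 + (-0.1071)^2 + 0.2857^2 = 0.1454
||T^(-1)||_F = sqrt(0.1454) = 0.3813

0.3813


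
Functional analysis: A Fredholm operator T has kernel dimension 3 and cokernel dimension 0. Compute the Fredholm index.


The Fredholm index is defined as ind(T) = dim(ker T) - dim(coker T)
= 3 - 0
= 3

3


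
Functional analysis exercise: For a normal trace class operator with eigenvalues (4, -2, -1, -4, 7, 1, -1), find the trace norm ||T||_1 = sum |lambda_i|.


For a normal operator, singular values equal |eigenvalues|.
Trace norm = sum |lambda_i| = 4 + 2 + 1 + 4 + 7 + 1 + 1
= 20

20


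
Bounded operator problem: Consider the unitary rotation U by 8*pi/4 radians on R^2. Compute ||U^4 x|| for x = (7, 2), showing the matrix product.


U is a rotation by theta = 8*pi/4
U^4 = rotation by 4*theta = 32*pi/4 = 0*pi/4 (mod 2*pi)
cos(0*pi/4) = 1.0000, sin(0*pi/4) = 0.0000
U^4 x = (1.0000 * 7 - 0.0000 * 2, 0.0000 * 7 + 1.0000 * 2)
= (7.0000, 2.0000)
||U^4 x|| = sqrt(7.0000^2 + 2.0000^2) = sqrt(53.0000) = 7.2801

7.2801


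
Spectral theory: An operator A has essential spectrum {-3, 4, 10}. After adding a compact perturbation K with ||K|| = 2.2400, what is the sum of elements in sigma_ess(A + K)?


By Weyl's theorem, the essential spectrum is invariant under compact perturbations.
sigma_ess(A + K) = sigma_ess(A) = {-3, 4, 10}
Sum = -3 + 4 + 10 = 11

11


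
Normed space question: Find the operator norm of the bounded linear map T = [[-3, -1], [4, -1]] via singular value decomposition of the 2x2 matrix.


A^T A = [[25, -1], [-1, 2]]
trace(A^T A) = 27, det(A^T A) = 49
discriminant = 27^2 - 4*49 = 533
Largest eigenvalue of A^T A = (trace + sqrt(disc))/2 = 25.0434
||T|| = sqrt(25.0434) = 5.0043

5.0043


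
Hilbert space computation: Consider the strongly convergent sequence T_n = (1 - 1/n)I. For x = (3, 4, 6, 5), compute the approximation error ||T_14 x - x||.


T_14 x - x = (1 - 1/14)x - x = -x/14
||x|| = sqrt(86) = 9.2736
||T_14 x - x|| = ||x||/14 = 9.2736/14 = 0.6624

0.6624


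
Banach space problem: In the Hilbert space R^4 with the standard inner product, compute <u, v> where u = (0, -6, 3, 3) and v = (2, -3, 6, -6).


Computing the standard inner product <u, v> = sum u_i * v_i
= 0*2 + -6*-3 + 3*6 + 3*-6
= 0 + 18 + 18 + -18
= 18

18


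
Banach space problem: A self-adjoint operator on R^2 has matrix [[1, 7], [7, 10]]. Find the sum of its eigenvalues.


For a self-adjoint (symmetric) matrix, the eigenvalues are real.
The sum of eigenvalues equals the trace of the matrix.
trace = 1 + 10 = 11

11


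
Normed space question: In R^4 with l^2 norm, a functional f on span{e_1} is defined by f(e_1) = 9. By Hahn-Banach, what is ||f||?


The norm of f is given by ||f|| = sup_{||x||=1} |f(x)|.
On span{e_1}, ||e_1|| = 1, so ||f|| = |f(e_1)| / ||e_1||
= |9| / 1 = 9.0000

9.0000


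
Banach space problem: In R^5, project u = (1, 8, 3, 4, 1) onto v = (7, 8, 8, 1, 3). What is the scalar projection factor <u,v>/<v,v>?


Computing <u,v> = 1*7 + 8*8 + 3*8 + 4*1 + 1*3 = 102
Computing <v,v> = 7^2 + 8^2 + 8^2 + 1^2 + 3^2 = 187
Projection coefficient = 102/187 = 0.5455

0.5455


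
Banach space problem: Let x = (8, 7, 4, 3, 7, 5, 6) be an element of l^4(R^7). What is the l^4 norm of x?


The l^4 norm = (sum |x_i|^4)^(1/4)
Sum of 4th powers = 4096 + 2401 + 256 + 81 + 2401 + 625 + 1296 = 11156
||x||_4 = (11156)^(1/4) = 10.2773

10.2773


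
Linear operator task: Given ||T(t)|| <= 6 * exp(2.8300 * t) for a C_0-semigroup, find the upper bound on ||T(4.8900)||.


||T(4.8900)|| <= 6 * exp(2.8300 * 4.8900)
= 6 * exp(13.8387)
= 6 * 1.0235e+06
= 6.1408e+06

6.1408e+06


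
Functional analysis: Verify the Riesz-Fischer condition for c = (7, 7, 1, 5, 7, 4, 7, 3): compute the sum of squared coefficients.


sum |c_n|^2 = 7^2 + 7^2 + 1^2 + 5^2 + 7^2 + 4^2 + 7^2 + 3^2
= 49 + 49 + 1 + 25 + 49 + 16 + 49 + 9
= 247

247


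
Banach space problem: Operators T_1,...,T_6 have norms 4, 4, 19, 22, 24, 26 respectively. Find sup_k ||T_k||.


By the Uniform Boundedness Principle, the supremum of norms is finite.
sup_k ||T_k|| = max(4, 4, 19, 22, 24, 26) = 26

26


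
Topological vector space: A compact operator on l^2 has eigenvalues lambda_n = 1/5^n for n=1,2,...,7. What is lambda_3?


The eigenvalue formula gives lambda_3 = 1/5^3
= 1/125
= 0.0080

0.0080


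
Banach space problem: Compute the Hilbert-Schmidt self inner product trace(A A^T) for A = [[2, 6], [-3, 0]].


trace(A * A^T) = sum of squares of all entries
= 2^2 + 6^2 + (-3)^2 + 0^2
= 4 + 36 + 9 + 0
= 49

49


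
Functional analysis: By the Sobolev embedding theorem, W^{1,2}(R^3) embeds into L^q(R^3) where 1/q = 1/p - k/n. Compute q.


Using the Sobolev embedding formula: 1/q = 1/p - k/n
1/q = 1/2 - 1/3 = 1/6
q = 1/(1/6) = 6

6.0000


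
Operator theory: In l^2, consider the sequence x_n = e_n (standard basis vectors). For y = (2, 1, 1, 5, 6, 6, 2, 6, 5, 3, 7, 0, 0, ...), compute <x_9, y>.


x_9 = e_9 is the standard basis vector with 1 in position 9.
<x_9, y> = y_9 = 5
As n -> infinity, <x_n, y> -> 0, confirming weak convergence of (x_n) to 0.

5


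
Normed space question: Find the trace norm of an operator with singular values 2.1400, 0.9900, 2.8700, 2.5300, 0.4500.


The nuclear norm is the sum of all singular values.
||T||_1 = 2.1400 + 0.9900 + 2.8700 + 2.5300 + 0.4500
= 8.9800

8.9800


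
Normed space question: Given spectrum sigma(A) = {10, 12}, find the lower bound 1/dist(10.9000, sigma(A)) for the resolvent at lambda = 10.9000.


dist(10.9000, {10, 12}) = min(|10.9000 - 10|, |10.9000 - 12|)
= min(0.9000, 1.1000) = 0.9000
Resolvent bound = 1/0.9000 = 1.1111

1.1111


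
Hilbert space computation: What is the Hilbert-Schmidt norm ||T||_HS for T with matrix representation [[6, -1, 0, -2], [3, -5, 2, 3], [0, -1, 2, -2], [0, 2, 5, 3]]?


The Hilbert-Schmidt norm is sqrt(sum of squares of all entries).
Sum of squares = 6^2 + (-1)^2 + 0^2 + (-2)^2 + 3^2 + (-5)^2 + 2^2 + 3^2 + 0^2 + (-1)^2 + 2^2 + (-2)^2 + 0^2 + 2^2 + 5^2 + 3^2
= 36 + 1 + 0 + 4 + 9 + 25 + 4 + 9 + 0 + 1 + 4 + 4 + 0 + 4 + 25 + 9 = 135
||T||_HS = sqrt(135) = 11.6190

11.6190


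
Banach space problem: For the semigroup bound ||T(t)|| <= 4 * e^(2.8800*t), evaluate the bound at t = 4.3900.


||T(4.3900)|| <= 4 * exp(2.8800 * 4.3900)
= 4 * exp(12.6432)
= 4 * 309650.6483
= 1.2386e+06

1.2386e+06


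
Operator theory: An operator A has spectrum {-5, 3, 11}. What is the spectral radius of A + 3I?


Spectrum of A + 3I = {-2, 6, 14}
Spectral radius = max |lambda| over the shifted spectrum
= max(2, 6, 14) = 14

14


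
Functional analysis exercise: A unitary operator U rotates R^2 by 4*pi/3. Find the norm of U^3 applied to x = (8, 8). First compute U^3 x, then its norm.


U is a rotation by theta = 4*pi/3
U^3 = rotation by 3*theta = 12*pi/3 = 0*pi/3 (mod 2*pi)
cos(0*pi/3) = 1.0000, sin(0*pi/3) = 0.0000
U^3 x = (1.0000 * 8 - 0.0000 * 8, 0.0000 * 8 + 1.0000 * 8)
= (8.0000, 8.0000)
||U^3 x|| = sqrt(8.0000^2 + 8.0000^2) = sqrt(128.0000) = 11.3137

11.3137


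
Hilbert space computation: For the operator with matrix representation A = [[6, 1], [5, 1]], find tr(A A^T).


trace(A * A^T) = sum of squares of all entries
= 6^2 + 1^2 + 5^2 + 1^2
= 36 + 1 + 25 + 1
= 63

63


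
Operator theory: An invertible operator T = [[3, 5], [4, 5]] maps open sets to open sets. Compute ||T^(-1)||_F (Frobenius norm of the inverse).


det(T) = 3*5 - 5*4 = -5
T^(-1) = (1/-5) * [[5, -5], [-4, 3]] = [[-1.0000, 1.0000], [0.8000, -0.6000]]
||T^(-1)||_F^2 = (-1.0000)^2 + 1.0000^2 + 0.8000^2 + (-0.6000)^2 = 3.0000
||T^(-1)||_F = sqrt(3.0000) = 1.7321

1.7321


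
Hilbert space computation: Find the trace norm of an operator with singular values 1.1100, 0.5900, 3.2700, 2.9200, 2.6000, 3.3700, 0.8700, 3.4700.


The nuclear norm is the sum of all singular values.
||T||_1 = 1.1100 + 0.5900 + 3.2700 + 2.9200 + 2.6000 + 3.3700 + 0.8700 + 3.4700
= 18.2000

18.2000


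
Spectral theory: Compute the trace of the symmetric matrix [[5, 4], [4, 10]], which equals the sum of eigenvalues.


For a self-adjoint (symmetric) matrix, the eigenvalues are real.
The sum of eigenvalues equals the trace of the matrix.
trace = 5 + 10 = 15

15


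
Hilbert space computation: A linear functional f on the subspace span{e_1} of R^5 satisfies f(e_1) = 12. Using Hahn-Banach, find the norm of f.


The norm of f is given by ||f|| = sup_{||x||=1} |f(x)|.
On span{e_1}, ||e_1|| = 1, so ||f|| = |f(e_1)| / ||e_1||
= |12| / 1 = 12.0000

12.0000


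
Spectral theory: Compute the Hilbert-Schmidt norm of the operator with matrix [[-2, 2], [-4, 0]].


The Hilbert-Schmidt norm is sqrt(sum of squares of all entries).
Sum of squares = (-2)^2 + 2^2 + (-4)^2 + 0^2
= 4 + 4 + 16 + 0 = 24
||T||_HS = sqrt(24) = 4.8990

4.8990


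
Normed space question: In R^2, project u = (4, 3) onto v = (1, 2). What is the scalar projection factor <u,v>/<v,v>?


Computing <u,v> = 4*1 + 3*2 = 10
Computing <v,v> = 1^2 + 2^2 = 5
Projection coefficient = 10/5 = 2.0000

2.0000


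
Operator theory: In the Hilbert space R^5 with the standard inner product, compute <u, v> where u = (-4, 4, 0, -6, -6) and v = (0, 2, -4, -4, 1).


Computing the standard inner product <u, v> = sum u_i * v_i
= -4*0 + 4*2 + 0*-4 + -6*-4 + -6*1
= 0 + 8 + 0 + 24 + -6
= 26

26


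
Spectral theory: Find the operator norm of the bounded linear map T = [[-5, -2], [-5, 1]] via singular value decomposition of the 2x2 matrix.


A^T A = [[50, 5], [5, 5]]
trace(A^T A) = 55, det(A^T A) = 225
discriminant = 55^2 - 4*225 = 2125
Largest eigenvalue of A^T A = (trace + sqrt(disc))/2 = 50.5489
||T|| = sqrt(50.5489) = 7.1098

7.1098


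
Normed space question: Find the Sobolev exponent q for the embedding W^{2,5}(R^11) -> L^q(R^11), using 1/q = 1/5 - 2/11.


Using the Sobolev embedding formula: 1/q = 1/p - k/n
1/q = 1/5 - 2/11 = 1/55
q = 1/(1/55) = 55

55.0000


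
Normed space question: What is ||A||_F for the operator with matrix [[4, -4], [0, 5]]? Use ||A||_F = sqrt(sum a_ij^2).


||A||_F^2 = sum a_ij^2
= 4^2 + (-4)^2 + 0^2 + 5^2
= 16 + 16 + 0 + 25 = 57
||A||_F = sqrt(57) = 7.5498

7.5498


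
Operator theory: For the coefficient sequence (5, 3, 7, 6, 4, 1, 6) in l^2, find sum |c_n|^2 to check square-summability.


sum |c_n|^2 = 5^2 + 3^2 + 7^2 + 6^2 + 4^2 + 1^2 + 6^2
= 25 + 9 + 49 + 36 + 16 + 1 + 36
= 172

172


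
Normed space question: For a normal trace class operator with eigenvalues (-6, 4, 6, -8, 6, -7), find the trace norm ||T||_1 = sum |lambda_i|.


For a normal operator, singular values equal |eigenvalues|.
Trace norm = sum |lambda_i| = 6 + 4 + 6 + 8 + 6 + 7
= 37

37


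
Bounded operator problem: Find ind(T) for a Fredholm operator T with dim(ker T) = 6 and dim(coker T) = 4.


The Fredholm index is defined as ind(T) = dim(ker T) - dim(coker T)
= 6 - 4
= 2

2


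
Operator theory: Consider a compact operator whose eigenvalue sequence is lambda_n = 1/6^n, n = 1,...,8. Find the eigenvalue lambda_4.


The eigenvalue formula gives lambda_4 = 1/6^4
= 1/1296
= 7.7160e-04

7.7160e-04


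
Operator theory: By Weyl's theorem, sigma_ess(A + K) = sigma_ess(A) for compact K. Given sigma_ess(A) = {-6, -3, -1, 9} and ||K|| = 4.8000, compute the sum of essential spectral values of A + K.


By Weyl's theorem, the essential spectrum is invariant under compact perturbations.
sigma_ess(A + K) = sigma_ess(A) = {-6, -3, -1, 9}
Sum = -6 + -3 + -1 + 9 = -1

-1


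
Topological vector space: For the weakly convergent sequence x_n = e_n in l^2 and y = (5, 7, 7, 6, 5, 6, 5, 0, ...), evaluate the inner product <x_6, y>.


x_6 = e_6 is the standard basis vector with 1 in position 6.
<x_6, y> = y_6 = 6
As n -> infinity, <x_n, y> -> 0, confirming weak convergence of (x_n) to 0.

6


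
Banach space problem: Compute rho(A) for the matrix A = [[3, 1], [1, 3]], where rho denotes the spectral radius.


For a 2x2 matrix, eigenvalues satisfy lambda^2 - (trace)*lambda + det = 0
trace = 3 + 3 = 6
det = 3*3 - 1*1 = 8
discriminant = 6^2 - 4*(8) = 4
spectral radius = max |eigenvalue| = 4.0000

4.0000


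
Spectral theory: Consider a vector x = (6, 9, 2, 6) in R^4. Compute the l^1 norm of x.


The l^1 norm equals the sum of absolute values of all components.
||x||_1 = 6 + 9 + 2 + 6
= 23

23.0000


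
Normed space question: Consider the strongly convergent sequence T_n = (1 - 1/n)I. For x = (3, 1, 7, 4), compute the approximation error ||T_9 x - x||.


T_9 x - x = (1 - 1/9)x - x = -x/9
||x|| = sqrt(75) = 8.6603
||T_9 x - x|| = ||x||/9 = 8.6603/9 = 0.9623

0.9623


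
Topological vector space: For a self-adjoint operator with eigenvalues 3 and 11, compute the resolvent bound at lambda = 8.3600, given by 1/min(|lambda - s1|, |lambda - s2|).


dist(8.3600, {3, 11}) = min(|8.3600 - 3|, |8.3600 - 11|)
= min(5.3600, 2.6400) = 2.6400
Resolvent bound = 1/2.6400 = 0.3788

0.3788


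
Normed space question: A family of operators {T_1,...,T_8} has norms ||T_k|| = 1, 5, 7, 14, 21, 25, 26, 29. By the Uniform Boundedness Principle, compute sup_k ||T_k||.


By the Uniform Boundedness Principle, the supremum of norms is finite.
sup_k ||T_k|| = max(1, 5, 7, 14, 21, 25, 26, 29) = 29

29


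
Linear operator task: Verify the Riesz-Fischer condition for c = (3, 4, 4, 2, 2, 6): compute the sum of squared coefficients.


sum |c_n|^2 = 3^2 + 4^2 + 4^2 + 2^2 + 2^2 + 6^2
= 9 + 16 + 16 + 4 + 4 + 36
= 85

85


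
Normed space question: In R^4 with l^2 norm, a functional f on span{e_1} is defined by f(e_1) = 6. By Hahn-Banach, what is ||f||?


The norm of f is given by ||f|| = sup_{||x||=1} |f(x)|.
On span{e_1}, ||e_1|| = 1, so ||f|| = |f(e_1)| / ||e_1||
= |6| / 1 = 6.0000

6.0000


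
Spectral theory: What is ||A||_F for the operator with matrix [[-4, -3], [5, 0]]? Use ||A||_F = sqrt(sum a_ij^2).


||A||_F^2 = sum a_ij^2
= (-4)^2 + (-3)^2 + 5^2 + 0^2
= 16 + 9 + 25 + 0 = 50
||A||_F = sqrt(50) = 7.0711

7.0711


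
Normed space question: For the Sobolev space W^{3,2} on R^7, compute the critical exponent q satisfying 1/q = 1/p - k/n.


Using the Sobolev embedding formula: 1/q = 1/p - k/n
1/q = 1/2 - 3/7 = 1/14
q = 1/(1/14) = 14

14.0000


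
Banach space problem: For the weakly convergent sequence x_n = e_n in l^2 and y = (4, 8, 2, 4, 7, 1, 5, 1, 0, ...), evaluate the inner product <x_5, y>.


x_5 = e_5 is the standard basis vector with 1 in position 5.
<x_5, y> = y_5 = 7
As n -> infinity, <x_n, y> -> 0, confirming weak convergence of (x_n) to 0.

7


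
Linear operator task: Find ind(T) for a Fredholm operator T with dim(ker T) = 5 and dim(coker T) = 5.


The Fredholm index is defined as ind(T) = dim(ker T) - dim(coker T)
= 5 - 5
= 0

0


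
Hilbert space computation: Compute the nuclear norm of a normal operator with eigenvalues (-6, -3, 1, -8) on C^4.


For a normal operator, singular values equal |eigenvalues|.
Trace norm = sum |lambda_i| = 6 + 3 + 1 + 8
= 18

18


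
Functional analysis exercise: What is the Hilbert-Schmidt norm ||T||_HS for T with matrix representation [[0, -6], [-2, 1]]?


The Hilbert-Schmidt norm is sqrt(sum of squares of all entries).
Sum of squares = 0^2 + (-6)^2 + (-2)^2 + 1^2
= 0 + 36 + 4 + 1 = 41
||T||_HS = sqrt(41) = 6.4031

6.4031


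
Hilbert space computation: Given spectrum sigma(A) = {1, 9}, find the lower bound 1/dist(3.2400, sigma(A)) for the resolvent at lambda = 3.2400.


dist(3.2400, {1, 9}) = min(|3.2400 - 1|, |3.2400 - 9|)
= min(2.2400, 5.7600) = 2.2400
Resolvent bound = 1/2.2400 = 0.4464

0.4464


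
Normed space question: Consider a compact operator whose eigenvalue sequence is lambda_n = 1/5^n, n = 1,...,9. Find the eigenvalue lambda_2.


The eigenvalue formula gives lambda_2 = 1/5^2
= 1/25
= 0.0400

0.0400


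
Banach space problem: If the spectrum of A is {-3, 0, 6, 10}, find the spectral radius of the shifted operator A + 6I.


Spectrum of A + 6I = {3, 6, 12, 16}
Spectral radius = max |lambda| over the shifted spectrum
= max(3, 6, 12, 16) = 16

16


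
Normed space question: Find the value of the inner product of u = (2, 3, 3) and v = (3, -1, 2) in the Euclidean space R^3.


Computing the standard inner product <u, v> = sum u_i * v_i
= 2*3 + 3*-1 + 3*2
= 6 + -3 + 6
= 9

9


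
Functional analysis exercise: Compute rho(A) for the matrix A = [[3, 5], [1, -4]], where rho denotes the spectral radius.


For a 2x2 matrix, eigenvalues satisfy lambda^2 - (trace)*lambda + det = 0
trace = 3 + -4 = -1
det = 3*-4 - 5*1 = -17
discriminant = (-1)^2 - 4*(-17) = 69
spectral radius = max |eigenvalue| = 4.6533

4.6533


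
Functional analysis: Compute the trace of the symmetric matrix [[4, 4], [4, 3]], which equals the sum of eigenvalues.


For a self-adjoint (symmetric) matrix, the eigenvalues are real.
The sum of eigenvalues equals the trace of the matrix.
trace = 4 + 3 = 7

7


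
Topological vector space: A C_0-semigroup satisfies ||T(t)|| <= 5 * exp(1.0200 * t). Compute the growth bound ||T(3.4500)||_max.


||T(3.4500)|| <= 5 * exp(1.0200 * 3.4500)
= 5 * exp(3.5190)
= 5 * 33.7507
= 168.7533

168.7533


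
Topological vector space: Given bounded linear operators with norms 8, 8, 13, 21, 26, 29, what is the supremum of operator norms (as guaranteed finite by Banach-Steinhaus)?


By the Uniform Boundedness Principle, the supremum of norms is finite.
sup_k ||T_k|| = max(8, 8, 13, 21, 26, 29) = 29

29


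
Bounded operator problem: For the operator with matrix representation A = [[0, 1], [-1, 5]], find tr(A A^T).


trace(A * A^T) = sum of squares of all entries
= 0^2 + 1^2 + (-1)^2 + 5^2
= 0 + 1 + 1 + 25
= 27

27


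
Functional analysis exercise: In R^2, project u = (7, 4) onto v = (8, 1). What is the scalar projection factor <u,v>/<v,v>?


Computing <u,v> = 7*8 + 4*1 = 60
Computing <v,v> = 8^2 + 1^2 = 65
Projection coefficient = 60/65 = 0.9231

0.9231


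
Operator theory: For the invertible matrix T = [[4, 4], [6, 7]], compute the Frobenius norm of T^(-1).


det(T) = 4*7 - 4*6 = 4
T^(-1) = (1/4) * [[7, -4], [-6, 4]] = [[1.7500, -1.0000], [-1.5000, 1.0000]]
||T^(-1)||_F^2 = 1.7500^2 + (-1.0000)^2 + (-1.5000)^2 + 1.0000^2 = 7.3125
||T^(-1)||_F = sqrt(7.3125) = 2.7042

2.7042


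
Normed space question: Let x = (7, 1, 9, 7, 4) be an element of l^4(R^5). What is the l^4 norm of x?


The l^4 norm = (sum |x_i|^4)^(1/4)
Sum of 4th powers = 2401 + 1 + 6561 + 2401 + 256 = 11620
||x||_4 = (11620)^(1/4) = 10.3825

10.3825


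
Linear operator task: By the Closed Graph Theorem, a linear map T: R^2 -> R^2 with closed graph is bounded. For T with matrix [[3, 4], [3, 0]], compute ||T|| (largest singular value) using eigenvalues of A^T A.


A^T A = [[18, 12], [12, 16]]
trace(A^T A) = 34, det(A^T A) = 144
discriminant = 34^2 - 4*144 = 580
Largest eigenvalue of A^T A = (trace + sqrt(disc))/2 = 29.0416
||T|| = sqrt(29.0416) = 5.3890

5.3890


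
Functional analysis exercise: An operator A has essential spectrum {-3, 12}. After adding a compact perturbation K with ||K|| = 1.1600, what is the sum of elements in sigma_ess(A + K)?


By Weyl's theorem, the essential spectrum is invariant under compact perturbations.
sigma_ess(A + K) = sigma_ess(A) = {-3, 12}
Sum = -3 + 12 = 9

9


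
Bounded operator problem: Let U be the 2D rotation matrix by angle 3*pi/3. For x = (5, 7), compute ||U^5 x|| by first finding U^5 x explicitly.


U is a rotation by theta = 3*pi/3
U^5 = rotation by 5*theta = 15*pi/3 = 3*pi/3 (mod 2*pi)
cos(3*pi/3) = -1.0000, sin(3*pi/3) = 0.0000
U^5 x = (-1.0000 * 5 - 0.0000 * 7, 0.0000 * 5 + -1.0000 * 7)
= (-5.0000, -7.0000)
||U^5 x|| = sqrt((-5.0000)^2 + (-7.0000)^2) = sqrt(74.0000) = 8.6023

8.6023


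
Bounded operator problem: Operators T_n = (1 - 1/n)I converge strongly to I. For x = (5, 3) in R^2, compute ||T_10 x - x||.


T_10 x - x = (1 - 1/10)x - x = -x/10
||x|| = sqrt(34) = 5.8310
||T_10 x - x|| = ||x||/10 = 5.8310/10 = 0.5831

0.5831


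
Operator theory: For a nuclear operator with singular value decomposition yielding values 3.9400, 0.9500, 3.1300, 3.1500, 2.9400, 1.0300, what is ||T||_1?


The nuclear norm is the sum of all singular values.
||T||_1 = 3.9400 + 0.9500 + 3.1300 + 3.1500 + 2.9400 + 1.0300
= 15.1400

15.1400


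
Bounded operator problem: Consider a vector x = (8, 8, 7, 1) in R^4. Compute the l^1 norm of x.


The l^1 norm equals the sum of absolute values of all components.
||x||_1 = 8 + 8 + 7 + 1
= 24

24.0000


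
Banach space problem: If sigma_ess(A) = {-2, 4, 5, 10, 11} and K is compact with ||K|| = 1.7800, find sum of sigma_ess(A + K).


By Weyl's theorem, the essential spectrum is invariant under compact perturbations.
sigma_ess(A + K) = sigma_ess(A) = {-2, 4, 5, 10, 11}
Sum = -2 + 4 + 5 + 10 + 11 = 28

28


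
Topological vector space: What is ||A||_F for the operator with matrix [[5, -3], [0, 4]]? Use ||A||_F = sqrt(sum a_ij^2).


||A||_F^2 = sum a_ij^2
= 5^2 + (-3)^2 + 0^2 + 4^2
= 25 + 9 + 0 + 16 = 50
||A||_F = sqrt(50) = 7.0711

7.0711


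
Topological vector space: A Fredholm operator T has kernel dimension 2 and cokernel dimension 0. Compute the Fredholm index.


The Fredholm index is defined as ind(T) = dim(ker T) - dim(coker T)
= 2 - 0
= 2

2


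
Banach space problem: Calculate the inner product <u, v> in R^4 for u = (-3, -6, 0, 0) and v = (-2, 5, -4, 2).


Computing the standard inner product <u, v> = sum u_i * v_i
= -3*-2 + -6*5 + 0*-4 + 0*2
= 6 + -30 + 0 + 0
= -24

-24


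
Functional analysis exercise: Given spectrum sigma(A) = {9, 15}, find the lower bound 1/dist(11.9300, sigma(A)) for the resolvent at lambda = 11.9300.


dist(11.9300, {9, 15}) = min(|11.9300 - 9|, |11.9300 - 15|)
= min(2.9300, 3.0700) = 2.9300
Resolvent bound = 1/2.9300 = 0.3413

0.3413


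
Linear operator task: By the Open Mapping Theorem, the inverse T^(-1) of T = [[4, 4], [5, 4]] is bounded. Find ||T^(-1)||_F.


det(T) = 4*4 - 4*5 = -4
T^(-1) = (1/-4) * [[4, -4], [-5, 4]] = [[-1.0000, 1.0000], [1.2500, -1.0000]]
||T^(-1)||_F^2 = (-1.0000)^2 + 1.0000^2 + 1.2500^2 + (-1.0000)^2 = 4.5625
||T^(-1)||_F = sqrt(4.5625) = 2.1360

2.1360


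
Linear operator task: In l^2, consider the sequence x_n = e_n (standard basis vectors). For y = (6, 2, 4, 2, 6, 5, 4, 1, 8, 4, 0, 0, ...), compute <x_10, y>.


x_10 = e_10 is the standard basis vector with 1 in position 10.
<x_10, y> = y_10 = 4
As n -> infinity, <x_n, y> -> 0, confirming weak convergence of (x_n) to 0.

4


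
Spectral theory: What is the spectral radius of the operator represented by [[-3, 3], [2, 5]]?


For a 2x2 matrix, eigenvalues satisfy lambda^2 - (trace)*lambda + det = 0
trace = -3 + 5 = 2
det = -3*5 - 3*2 = -21
discriminant = 2^2 - 4*(-21) = 88
spectral radius = max |eigenvalue| = 5.6904

5.6904


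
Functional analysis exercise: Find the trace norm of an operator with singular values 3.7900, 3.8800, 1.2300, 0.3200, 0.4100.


The nuclear norm is the sum of all singular values.
||T||_1 = 3.7900 + 3.8800 + 1.2300 + 0.3200 + 0.4100
= 9.6300

9.6300


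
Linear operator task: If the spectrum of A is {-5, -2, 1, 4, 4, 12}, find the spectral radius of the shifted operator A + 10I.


Spectrum of A + 10I = {5, 8, 11, 14, 14, 22}
Spectral radius = max |lambda| over the shifted spectrum
= max(5, 8, 11, 14, 14, 22) = 22

22


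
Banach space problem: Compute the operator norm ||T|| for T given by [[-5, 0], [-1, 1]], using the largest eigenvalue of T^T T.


A^T A = [[26, -1], [-1, 1]]
trace(A^T A) = 27, det(A^T A) = 25
discriminant = 27^2 - 4*25 = 629
Largest eigenvalue of A^T A = (trace + sqrt(disc))/2 = 26.0399
||T|| = sqrt(26.0399) = 5.1029

5.1029


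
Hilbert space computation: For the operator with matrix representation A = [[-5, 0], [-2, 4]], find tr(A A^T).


trace(A * A^T) = sum of squares of all entries
= (-5)^2 + 0^2 + (-2)^2 + 4^2
= 25 + 0 + 4 + 16
= 45

45


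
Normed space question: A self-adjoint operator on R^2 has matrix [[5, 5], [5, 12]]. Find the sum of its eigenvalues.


For a self-adjoint (symmetric) matrix, the eigenvalues are real.
The sum of eigenvalues equals the trace of the matrix.
trace = 5 + 12 = 17

17


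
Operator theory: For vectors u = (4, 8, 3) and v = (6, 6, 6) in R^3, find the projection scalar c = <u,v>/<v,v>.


Computing <u,v> = 4*6 + 8*6 + 3*6 = 90
Computing <v,v> = 6^2 + 6^2 + 6^2 = 108
Projection coefficient = 90/108 = 0.8333

0.8333


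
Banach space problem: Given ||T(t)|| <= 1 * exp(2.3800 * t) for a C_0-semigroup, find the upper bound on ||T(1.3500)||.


||T(1.3500)|| <= 1 * exp(2.3800 * 1.3500)
= 1 * exp(3.2130)
= 1 * 24.8535
= 24.8535

24.8535


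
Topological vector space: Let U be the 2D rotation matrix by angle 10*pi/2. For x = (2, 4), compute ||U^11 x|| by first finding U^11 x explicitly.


U is a rotation by theta = 10*pi/2
U^11 = rotation by 11*theta = 110*pi/2 = 2*pi/2 (mod 2*pi)
cos(2*pi/2) = -1.0000, sin(2*pi/2) = 0.0000
U^11 x = (-1.0000 * 2 - 0.0000 * 4, 0.0000 * 2 + -1.0000 * 4)
= (-2.0000, -4.0000)
||U^11 x|| = sqrt((-2.0000)^2 + (-4.0000)^2) = sqrt(20.0000) = 4.4721

4.4721


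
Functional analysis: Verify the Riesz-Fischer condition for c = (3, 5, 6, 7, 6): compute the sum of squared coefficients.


sum |c_n|^2 = 3^2 + 5^2 + 6^2 + 7^2 + 6^2
= 9 + 25 + 36 + 49 + 36
= 155

155


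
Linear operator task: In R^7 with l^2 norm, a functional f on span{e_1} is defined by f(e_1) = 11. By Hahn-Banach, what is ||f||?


The norm of f is given by ||f|| = sup_{||x||=1} |f(x)|.
On span{e_1}, ||e_1|| = 1, so ||f|| = |f(e_1)| / ||e_1||
= |11| / 1 = 11.0000

11.0000


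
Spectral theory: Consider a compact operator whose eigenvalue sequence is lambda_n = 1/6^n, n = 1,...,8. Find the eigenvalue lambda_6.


The eigenvalue formula gives lambda_6 = 1/6^6
= 1/46656
= 2.1433e-05

2.1433e-05


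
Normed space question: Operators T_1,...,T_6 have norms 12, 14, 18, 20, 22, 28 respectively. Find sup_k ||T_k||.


By the Uniform Boundedness Principle, the supremum of norms is finite.
sup_k ||T_k|| = max(12, 14, 18, 20, 22, 28) = 28

28


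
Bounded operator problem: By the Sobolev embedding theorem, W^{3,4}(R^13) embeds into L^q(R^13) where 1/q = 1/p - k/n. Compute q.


Using the Sobolev embedding formula: 1/q = 1/p - k/n
1/q = 1/4 - 3/13 = 1/52
q = 1/(1/52) = 52

52.0000


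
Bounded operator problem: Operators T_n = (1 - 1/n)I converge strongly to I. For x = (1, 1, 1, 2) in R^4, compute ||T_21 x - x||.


T_21 x - x = (1 - 1/21)x - x = -x/21
||x|| = sqrt(7) = 2.6458
||T_21 x - x|| = ||x||/21 = 2.6458/21 = 0.1260

0.1260


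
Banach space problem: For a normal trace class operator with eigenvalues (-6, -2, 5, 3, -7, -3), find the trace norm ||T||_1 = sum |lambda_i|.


For a normal operator, singular values equal |eigenvalues|.
Trace norm = sum |lambda_i| = 6 + 2 + 5 + 3 + 7 + 3
= 26

26


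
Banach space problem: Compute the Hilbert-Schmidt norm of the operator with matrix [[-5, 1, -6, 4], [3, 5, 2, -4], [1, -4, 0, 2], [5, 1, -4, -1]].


The Hilbert-Schmidt norm is sqrt(sum of squares of all entries).
Sum of squares = (-5)^2 + 1^2 + (-6)^2 + 4^2 + 3^2 + 5^2 + 2^2 + (-4)^2 + 1^2 + (-4)^2 + 0^2 + 2^2 + 5^2 + 1^2 + (-4)^2 + (-1)^2
= 25 + 1 + 36 + 16 + 9 + 25 + 4 + 16 + 1 + 16 + 0 + 4 + 25 + 1 + 16 + 1 = 196
||T||_HS = sqrt(196) = 14.0000

14.0000


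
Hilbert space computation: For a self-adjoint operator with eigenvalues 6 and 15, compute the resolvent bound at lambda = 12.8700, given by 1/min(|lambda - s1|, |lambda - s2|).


dist(12.8700, {6, 15}) = min(|12.8700 - 6|, |12.8700 - 15|)
= min(6.8700, 2.1300) = 2.1300
Resolvent bound = 1/2.1300 = 0.4695

0.4695


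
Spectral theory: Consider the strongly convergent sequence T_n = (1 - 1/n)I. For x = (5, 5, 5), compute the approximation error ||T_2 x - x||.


T_2 x - x = (1 - 1/2)x - x = -x/2
||x|| = sqrt(75) = 8.6603
||T_2 x - x|| = ||x||/2 = 8.6603/2 = 4.3301

4.3301


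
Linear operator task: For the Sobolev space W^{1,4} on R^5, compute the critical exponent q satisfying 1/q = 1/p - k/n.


Using the Sobolev embedding formula: 1/q = 1/p - k/n
1/q = 1/4 - 1/5 = 1/20
q = 1/(1/20) = 20

20.0000


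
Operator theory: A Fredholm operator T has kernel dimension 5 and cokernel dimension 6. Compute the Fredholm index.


The Fredholm index is defined as ind(T) = dim(ker T) - dim(coker T)
= 5 - 6
= -1

-1


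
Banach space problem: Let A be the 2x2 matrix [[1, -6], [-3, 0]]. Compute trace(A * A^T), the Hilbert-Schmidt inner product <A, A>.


trace(A * A^T) = sum of squares of all entries
= 1^2 + (-6)^2 + (-3)^2 + 0^2
= 1 + 36 + 9 + 0
= 46

46


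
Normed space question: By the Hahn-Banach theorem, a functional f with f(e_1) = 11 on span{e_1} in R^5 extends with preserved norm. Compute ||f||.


The norm of f is given by ||f|| = sup_{||x||=1} |f(x)|.
On span{e_1}, ||e_1|| = 1, so ||f|| = |f(e_1)| / ||e_1||
= |11| / 1 = 11.0000

11.0000


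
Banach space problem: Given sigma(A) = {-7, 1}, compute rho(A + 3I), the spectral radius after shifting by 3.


Spectrum of A + 3I = {-4, 4}
Spectral radius = max |lambda| over the shifted spectrum
= max(4, 4) = 4

4


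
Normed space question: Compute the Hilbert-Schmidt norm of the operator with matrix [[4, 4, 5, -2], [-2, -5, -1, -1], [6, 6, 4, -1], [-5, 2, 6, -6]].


The Hilbert-Schmidt norm is sqrt(sum of squares of all entries).
Sum of squares = 4^2 + 4^2 + 5^2 + (-2)^2 + (-2)^2 + (-5)^2 + (-1)^2 + (-1)^2 + 6^2 + 6^2 + 4^2 + (-1)^2 + (-5)^2 + 2^2 + 6^2 + (-6)^2
= 16 + 16 + 25 + 4 + 4 + 25 + 1 + 1 + 36 + 36 + 16 + 1 + 25 + 4 + 36 + 36 = 282
||T||_HS = sqrt(282) = 16.7929

16.7929


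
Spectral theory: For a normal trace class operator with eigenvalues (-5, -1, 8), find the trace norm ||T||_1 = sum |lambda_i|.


For a normal operator, singular values equal |eigenvalues|.
Trace norm = sum |lambda_i| = 5 + 1 + 8
= 14

14


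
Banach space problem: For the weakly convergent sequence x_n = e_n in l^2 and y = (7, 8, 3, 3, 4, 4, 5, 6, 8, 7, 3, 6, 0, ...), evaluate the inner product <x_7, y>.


x_7 = e_7 is the standard basis vector with 1 in position 7.
<x_7, y> = y_7 = 5
As n -> infinity, <x_n, y> -> 0, confirming weak convergence of (x_n) to 0.

5


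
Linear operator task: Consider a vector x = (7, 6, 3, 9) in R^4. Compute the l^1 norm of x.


The l^1 norm equals the sum of absolute values of all components.
||x||_1 = 7 + 6 + 3 + 9
= 25

25.0000


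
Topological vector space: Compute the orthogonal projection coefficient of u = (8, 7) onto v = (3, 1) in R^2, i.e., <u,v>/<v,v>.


Computing <u,v> = 8*3 + 7*1 = 31
Computing <v,v> = 3^2 + 1^2 = 10
Projection coefficient = 31/10 = 3.1000

3.1000


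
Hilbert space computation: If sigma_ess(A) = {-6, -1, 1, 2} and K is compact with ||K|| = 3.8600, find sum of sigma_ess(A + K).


By Weyl's theorem, the essential spectrum is invariant under compact perturbations.
sigma_ess(A + K) = sigma_ess(A) = {-6, -1, 1, 2}
Sum = -6 + -1 + 1 + 2 = -4

-4


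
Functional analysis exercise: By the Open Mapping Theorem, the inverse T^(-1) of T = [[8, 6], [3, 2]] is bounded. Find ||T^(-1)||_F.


det(T) = 8*2 - 6*3 = -2
T^(-1) = (1/-2) * [[2, -6], [-3, 8]] = [[-1.0000, 3.0000], [1.5000, -4.0000]]
||T^(-1)||_F^2 = (-1.0000)^2 + 3.0000^2 + 1.5000^2 + (-4.0000)^2 = 28.2500
||T^(-1)||_F = sqrt(28.2500) = 5.3151

5.3151


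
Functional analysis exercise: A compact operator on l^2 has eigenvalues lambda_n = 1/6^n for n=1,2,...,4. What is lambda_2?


The eigenvalue formula gives lambda_2 = 1/6^2
= 1/36
= 0.0278

0.0278


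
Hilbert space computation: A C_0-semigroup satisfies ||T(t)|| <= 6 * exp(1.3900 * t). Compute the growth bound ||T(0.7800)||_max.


||T(0.7800)|| <= 6 * exp(1.3900 * 0.7800)
= 6 * exp(1.0842)
= 6 * 2.9571
= 17.7424

17.7424


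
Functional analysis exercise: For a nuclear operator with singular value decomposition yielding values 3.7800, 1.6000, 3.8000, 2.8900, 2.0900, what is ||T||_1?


The nuclear norm is the sum of all singular values.
||T||_1 = 3.7800 + 1.6000 + 3.8000 + 2.8900 + 2.0900
= 14.1600

14.1600


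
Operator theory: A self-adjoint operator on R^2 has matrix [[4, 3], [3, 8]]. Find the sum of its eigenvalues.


For a self-adjoint (symmetric) matrix, the eigenvalues are real.
The sum of eigenvalues equals the trace of the matrix.
trace = 4 + 8 = 12

12


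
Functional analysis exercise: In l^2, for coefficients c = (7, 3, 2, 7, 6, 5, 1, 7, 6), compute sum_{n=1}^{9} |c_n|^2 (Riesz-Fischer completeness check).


sum |c_n|^2 = 7^2 + 3^2 + 2^2 + 7^2 + 6^2 + 5^2 + 1^2 + 7^2 + 6^2
= 49 + 9 + 4 + 49 + 36 + 25 + 1 + 49 + 36
= 258

258


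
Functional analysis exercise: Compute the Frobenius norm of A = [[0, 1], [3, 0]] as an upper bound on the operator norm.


||A||_F^2 = sum a_ij^2
= 0^2 + 1^2 + 3^2 + 0^2
= 0 + 1 + 9 + 0 = 10
||A||_F = sqrt(10) = 3.1623

3.1623


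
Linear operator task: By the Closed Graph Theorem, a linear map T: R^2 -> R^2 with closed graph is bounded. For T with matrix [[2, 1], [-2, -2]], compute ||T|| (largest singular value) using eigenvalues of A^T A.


A^T A = [[8, 6], [6, 5]]
trace(A^T A) = 13, det(A^T A) = 4
discriminant = 13^2 - 4*4 = 153
Largest eigenvalue of A^T A = (trace + sqrt(disc))/2 = 12.6847
||T|| = sqrt(12.6847) = 3.5616

3.5616


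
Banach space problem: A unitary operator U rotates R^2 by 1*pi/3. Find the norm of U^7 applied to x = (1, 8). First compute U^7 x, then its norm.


U is a rotation by theta = 1*pi/3
U^7 = rotation by 7*theta = 7*pi/3 = 1*pi/3 (mod 2*pi)
cos(1*pi/3) = 0.5000, sin(1*pi/3) = 0.8660
U^7 x = (0.5000 * 1 - 0.8660 * 8, 0.8660 * 1 + 0.5000 * 8)
= (-6.4282, 4.8660)
||U^7 x|| = sqrt((-6.4282)^2 + 4.8660^2) = sqrt(65.0000) = 8.0623

8.0623


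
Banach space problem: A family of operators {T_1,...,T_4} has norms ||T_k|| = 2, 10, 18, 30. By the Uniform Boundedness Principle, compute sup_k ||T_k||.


By the Uniform Boundedness Principle, the supremum of norms is finite.
sup_k ||T_k|| = max(2, 10, 18, 30) = 30

30


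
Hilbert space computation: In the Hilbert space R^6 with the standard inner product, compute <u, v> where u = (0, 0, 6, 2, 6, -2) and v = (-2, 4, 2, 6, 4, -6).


Computing the standard inner product <u, v> = sum u_i * v_i
= 0*-2 + 0*4 + 6*2 + 2*6 + 6*4 + -2*-6
= 0 + 0 + 12 + 12 + 24 + 12
= 60

60


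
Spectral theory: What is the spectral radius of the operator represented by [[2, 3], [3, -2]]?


For a 2x2 matrix, eigenvalues satisfy lambda^2 - (trace)*lambda + det = 0
trace = 2 + -2 = 0
det = 2*-2 - 3*3 = -13
discriminant = 0^2 - 4*(-13) = 52
spectral radius = max |eigenvalue| = 3.6056

3.6056


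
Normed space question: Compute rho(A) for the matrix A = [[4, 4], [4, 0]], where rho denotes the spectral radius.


For a 2x2 matrix, eigenvalues satisfy lambda^2 - (trace)*lambda + det = 0
trace = 4 + 0 = 4
det = 4*0 - 4*4 = -16
discriminant = 4^2 - 4*(-16) = 80
spectral radius = max |eigenvalue| = 6.4721

6.4721
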